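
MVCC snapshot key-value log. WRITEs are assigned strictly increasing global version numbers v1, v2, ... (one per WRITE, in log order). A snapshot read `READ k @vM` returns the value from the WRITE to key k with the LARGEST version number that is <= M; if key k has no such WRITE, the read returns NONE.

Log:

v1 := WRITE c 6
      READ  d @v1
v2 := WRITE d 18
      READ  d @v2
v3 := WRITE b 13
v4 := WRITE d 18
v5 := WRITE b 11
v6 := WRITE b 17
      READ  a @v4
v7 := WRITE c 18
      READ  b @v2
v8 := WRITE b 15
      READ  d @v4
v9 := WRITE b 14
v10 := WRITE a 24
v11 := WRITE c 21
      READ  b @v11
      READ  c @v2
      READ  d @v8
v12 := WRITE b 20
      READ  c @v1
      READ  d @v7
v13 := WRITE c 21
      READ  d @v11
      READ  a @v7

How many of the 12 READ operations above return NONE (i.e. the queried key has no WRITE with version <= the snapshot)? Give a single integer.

v1: WRITE c=6  (c history now [(1, 6)])
READ d @v1: history=[] -> no version <= 1 -> NONE
v2: WRITE d=18  (d history now [(2, 18)])
READ d @v2: history=[(2, 18)] -> pick v2 -> 18
v3: WRITE b=13  (b history now [(3, 13)])
v4: WRITE d=18  (d history now [(2, 18), (4, 18)])
v5: WRITE b=11  (b history now [(3, 13), (5, 11)])
v6: WRITE b=17  (b history now [(3, 13), (5, 11), (6, 17)])
READ a @v4: history=[] -> no version <= 4 -> NONE
v7: WRITE c=18  (c history now [(1, 6), (7, 18)])
READ b @v2: history=[(3, 13), (5, 11), (6, 17)] -> no version <= 2 -> NONE
v8: WRITE b=15  (b history now [(3, 13), (5, 11), (6, 17), (8, 15)])
READ d @v4: history=[(2, 18), (4, 18)] -> pick v4 -> 18
v9: WRITE b=14  (b history now [(3, 13), (5, 11), (6, 17), (8, 15), (9, 14)])
v10: WRITE a=24  (a history now [(10, 24)])
v11: WRITE c=21  (c history now [(1, 6), (7, 18), (11, 21)])
READ b @v11: history=[(3, 13), (5, 11), (6, 17), (8, 15), (9, 14)] -> pick v9 -> 14
READ c @v2: history=[(1, 6), (7, 18), (11, 21)] -> pick v1 -> 6
READ d @v8: history=[(2, 18), (4, 18)] -> pick v4 -> 18
v12: WRITE b=20  (b history now [(3, 13), (5, 11), (6, 17), (8, 15), (9, 14), (12, 20)])
READ c @v1: history=[(1, 6), (7, 18), (11, 21)] -> pick v1 -> 6
READ d @v7: history=[(2, 18), (4, 18)] -> pick v4 -> 18
v13: WRITE c=21  (c history now [(1, 6), (7, 18), (11, 21), (13, 21)])
READ d @v11: history=[(2, 18), (4, 18)] -> pick v4 -> 18
READ a @v7: history=[(10, 24)] -> no version <= 7 -> NONE
Read results in order: ['NONE', '18', 'NONE', 'NONE', '18', '14', '6', '18', '6', '18', '18', 'NONE']
NONE count = 4

Answer: 4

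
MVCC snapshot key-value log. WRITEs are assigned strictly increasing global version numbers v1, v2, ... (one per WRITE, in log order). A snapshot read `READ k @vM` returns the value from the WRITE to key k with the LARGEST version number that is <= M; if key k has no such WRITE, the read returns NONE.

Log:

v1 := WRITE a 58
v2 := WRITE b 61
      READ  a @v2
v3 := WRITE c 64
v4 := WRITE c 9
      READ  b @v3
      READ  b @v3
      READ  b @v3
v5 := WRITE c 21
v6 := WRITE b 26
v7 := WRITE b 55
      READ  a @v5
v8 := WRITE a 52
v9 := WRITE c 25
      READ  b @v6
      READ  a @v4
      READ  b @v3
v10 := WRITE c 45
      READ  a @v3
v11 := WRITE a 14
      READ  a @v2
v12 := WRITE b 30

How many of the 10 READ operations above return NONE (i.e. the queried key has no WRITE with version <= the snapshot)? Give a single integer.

Answer: 0

Derivation:
v1: WRITE a=58  (a history now [(1, 58)])
v2: WRITE b=61  (b history now [(2, 61)])
READ a @v2: history=[(1, 58)] -> pick v1 -> 58
v3: WRITE c=64  (c history now [(3, 64)])
v4: WRITE c=9  (c history now [(3, 64), (4, 9)])
READ b @v3: history=[(2, 61)] -> pick v2 -> 61
READ b @v3: history=[(2, 61)] -> pick v2 -> 61
READ b @v3: history=[(2, 61)] -> pick v2 -> 61
v5: WRITE c=21  (c history now [(3, 64), (4, 9), (5, 21)])
v6: WRITE b=26  (b history now [(2, 61), (6, 26)])
v7: WRITE b=55  (b history now [(2, 61), (6, 26), (7, 55)])
READ a @v5: history=[(1, 58)] -> pick v1 -> 58
v8: WRITE a=52  (a history now [(1, 58), (8, 52)])
v9: WRITE c=25  (c history now [(3, 64), (4, 9), (5, 21), (9, 25)])
READ b @v6: history=[(2, 61), (6, 26), (7, 55)] -> pick v6 -> 26
READ a @v4: history=[(1, 58), (8, 52)] -> pick v1 -> 58
READ b @v3: history=[(2, 61), (6, 26), (7, 55)] -> pick v2 -> 61
v10: WRITE c=45  (c history now [(3, 64), (4, 9), (5, 21), (9, 25), (10, 45)])
READ a @v3: history=[(1, 58), (8, 52)] -> pick v1 -> 58
v11: WRITE a=14  (a history now [(1, 58), (8, 52), (11, 14)])
READ a @v2: history=[(1, 58), (8, 52), (11, 14)] -> pick v1 -> 58
v12: WRITE b=30  (b history now [(2, 61), (6, 26), (7, 55), (12, 30)])
Read results in order: ['58', '61', '61', '61', '58', '26', '58', '61', '58', '58']
NONE count = 0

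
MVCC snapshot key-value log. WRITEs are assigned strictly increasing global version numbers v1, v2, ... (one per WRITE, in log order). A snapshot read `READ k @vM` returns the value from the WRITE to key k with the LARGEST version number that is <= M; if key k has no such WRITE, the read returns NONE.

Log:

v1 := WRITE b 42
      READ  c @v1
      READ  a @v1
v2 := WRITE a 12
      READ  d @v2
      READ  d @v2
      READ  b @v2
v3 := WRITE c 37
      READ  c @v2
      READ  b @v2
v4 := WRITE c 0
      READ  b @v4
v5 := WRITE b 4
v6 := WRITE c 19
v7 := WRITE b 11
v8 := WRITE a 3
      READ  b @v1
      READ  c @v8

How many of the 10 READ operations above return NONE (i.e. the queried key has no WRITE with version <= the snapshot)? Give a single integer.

Answer: 5

Derivation:
v1: WRITE b=42  (b history now [(1, 42)])
READ c @v1: history=[] -> no version <= 1 -> NONE
READ a @v1: history=[] -> no version <= 1 -> NONE
v2: WRITE a=12  (a history now [(2, 12)])
READ d @v2: history=[] -> no version <= 2 -> NONE
READ d @v2: history=[] -> no version <= 2 -> NONE
READ b @v2: history=[(1, 42)] -> pick v1 -> 42
v3: WRITE c=37  (c history now [(3, 37)])
READ c @v2: history=[(3, 37)] -> no version <= 2 -> NONE
READ b @v2: history=[(1, 42)] -> pick v1 -> 42
v4: WRITE c=0  (c history now [(3, 37), (4, 0)])
READ b @v4: history=[(1, 42)] -> pick v1 -> 42
v5: WRITE b=4  (b history now [(1, 42), (5, 4)])
v6: WRITE c=19  (c history now [(3, 37), (4, 0), (6, 19)])
v7: WRITE b=11  (b history now [(1, 42), (5, 4), (7, 11)])
v8: WRITE a=3  (a history now [(2, 12), (8, 3)])
READ b @v1: history=[(1, 42), (5, 4), (7, 11)] -> pick v1 -> 42
READ c @v8: history=[(3, 37), (4, 0), (6, 19)] -> pick v6 -> 19
Read results in order: ['NONE', 'NONE', 'NONE', 'NONE', '42', 'NONE', '42', '42', '42', '19']
NONE count = 5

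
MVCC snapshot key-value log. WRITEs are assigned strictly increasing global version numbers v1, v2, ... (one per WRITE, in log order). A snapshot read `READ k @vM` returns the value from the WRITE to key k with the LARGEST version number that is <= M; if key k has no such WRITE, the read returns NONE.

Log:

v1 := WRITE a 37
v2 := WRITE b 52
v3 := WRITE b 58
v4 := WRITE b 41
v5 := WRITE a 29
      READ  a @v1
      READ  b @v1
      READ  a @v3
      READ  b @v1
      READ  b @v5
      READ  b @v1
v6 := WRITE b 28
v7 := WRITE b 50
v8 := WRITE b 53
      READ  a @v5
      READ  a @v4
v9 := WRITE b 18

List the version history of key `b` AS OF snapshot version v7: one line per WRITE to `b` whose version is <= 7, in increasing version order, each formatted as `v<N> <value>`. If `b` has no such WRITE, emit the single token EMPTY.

Scan writes for key=b with version <= 7:
  v1 WRITE a 37 -> skip
  v2 WRITE b 52 -> keep
  v3 WRITE b 58 -> keep
  v4 WRITE b 41 -> keep
  v5 WRITE a 29 -> skip
  v6 WRITE b 28 -> keep
  v7 WRITE b 50 -> keep
  v8 WRITE b 53 -> drop (> snap)
  v9 WRITE b 18 -> drop (> snap)
Collected: [(2, 52), (3, 58), (4, 41), (6, 28), (7, 50)]

Answer: v2 52
v3 58
v4 41
v6 28
v7 50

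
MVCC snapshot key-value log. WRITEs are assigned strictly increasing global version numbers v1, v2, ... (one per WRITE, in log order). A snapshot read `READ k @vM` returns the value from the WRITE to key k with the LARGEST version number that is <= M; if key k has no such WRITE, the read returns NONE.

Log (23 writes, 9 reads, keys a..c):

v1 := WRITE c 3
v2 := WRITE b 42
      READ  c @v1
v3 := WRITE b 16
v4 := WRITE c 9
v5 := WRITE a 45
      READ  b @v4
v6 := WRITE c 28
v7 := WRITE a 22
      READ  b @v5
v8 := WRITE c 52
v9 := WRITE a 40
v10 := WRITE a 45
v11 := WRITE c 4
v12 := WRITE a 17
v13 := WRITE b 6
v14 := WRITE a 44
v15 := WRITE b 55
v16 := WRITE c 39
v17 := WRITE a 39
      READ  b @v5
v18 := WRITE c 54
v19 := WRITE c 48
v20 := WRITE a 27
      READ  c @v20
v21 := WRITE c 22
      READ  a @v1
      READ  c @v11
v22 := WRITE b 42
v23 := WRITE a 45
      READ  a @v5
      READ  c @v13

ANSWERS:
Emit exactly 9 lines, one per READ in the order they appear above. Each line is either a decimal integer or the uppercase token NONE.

v1: WRITE c=3  (c history now [(1, 3)])
v2: WRITE b=42  (b history now [(2, 42)])
READ c @v1: history=[(1, 3)] -> pick v1 -> 3
v3: WRITE b=16  (b history now [(2, 42), (3, 16)])
v4: WRITE c=9  (c history now [(1, 3), (4, 9)])
v5: WRITE a=45  (a history now [(5, 45)])
READ b @v4: history=[(2, 42), (3, 16)] -> pick v3 -> 16
v6: WRITE c=28  (c history now [(1, 3), (4, 9), (6, 28)])
v7: WRITE a=22  (a history now [(5, 45), (7, 22)])
READ b @v5: history=[(2, 42), (3, 16)] -> pick v3 -> 16
v8: WRITE c=52  (c history now [(1, 3), (4, 9), (6, 28), (8, 52)])
v9: WRITE a=40  (a history now [(5, 45), (7, 22), (9, 40)])
v10: WRITE a=45  (a history now [(5, 45), (7, 22), (9, 40), (10, 45)])
v11: WRITE c=4  (c history now [(1, 3), (4, 9), (6, 28), (8, 52), (11, 4)])
v12: WRITE a=17  (a history now [(5, 45), (7, 22), (9, 40), (10, 45), (12, 17)])
v13: WRITE b=6  (b history now [(2, 42), (3, 16), (13, 6)])
v14: WRITE a=44  (a history now [(5, 45), (7, 22), (9, 40), (10, 45), (12, 17), (14, 44)])
v15: WRITE b=55  (b history now [(2, 42), (3, 16), (13, 6), (15, 55)])
v16: WRITE c=39  (c history now [(1, 3), (4, 9), (6, 28), (8, 52), (11, 4), (16, 39)])
v17: WRITE a=39  (a history now [(5, 45), (7, 22), (9, 40), (10, 45), (12, 17), (14, 44), (17, 39)])
READ b @v5: history=[(2, 42), (3, 16), (13, 6), (15, 55)] -> pick v3 -> 16
v18: WRITE c=54  (c history now [(1, 3), (4, 9), (6, 28), (8, 52), (11, 4), (16, 39), (18, 54)])
v19: WRITE c=48  (c history now [(1, 3), (4, 9), (6, 28), (8, 52), (11, 4), (16, 39), (18, 54), (19, 48)])
v20: WRITE a=27  (a history now [(5, 45), (7, 22), (9, 40), (10, 45), (12, 17), (14, 44), (17, 39), (20, 27)])
READ c @v20: history=[(1, 3), (4, 9), (6, 28), (8, 52), (11, 4), (16, 39), (18, 54), (19, 48)] -> pick v19 -> 48
v21: WRITE c=22  (c history now [(1, 3), (4, 9), (6, 28), (8, 52), (11, 4), (16, 39), (18, 54), (19, 48), (21, 22)])
READ a @v1: history=[(5, 45), (7, 22), (9, 40), (10, 45), (12, 17), (14, 44), (17, 39), (20, 27)] -> no version <= 1 -> NONE
READ c @v11: history=[(1, 3), (4, 9), (6, 28), (8, 52), (11, 4), (16, 39), (18, 54), (19, 48), (21, 22)] -> pick v11 -> 4
v22: WRITE b=42  (b history now [(2, 42), (3, 16), (13, 6), (15, 55), (22, 42)])
v23: WRITE a=45  (a history now [(5, 45), (7, 22), (9, 40), (10, 45), (12, 17), (14, 44), (17, 39), (20, 27), (23, 45)])
READ a @v5: history=[(5, 45), (7, 22), (9, 40), (10, 45), (12, 17), (14, 44), (17, 39), (20, 27), (23, 45)] -> pick v5 -> 45
READ c @v13: history=[(1, 3), (4, 9), (6, 28), (8, 52), (11, 4), (16, 39), (18, 54), (19, 48), (21, 22)] -> pick v11 -> 4

Answer: 3
16
16
16
48
NONE
4
45
4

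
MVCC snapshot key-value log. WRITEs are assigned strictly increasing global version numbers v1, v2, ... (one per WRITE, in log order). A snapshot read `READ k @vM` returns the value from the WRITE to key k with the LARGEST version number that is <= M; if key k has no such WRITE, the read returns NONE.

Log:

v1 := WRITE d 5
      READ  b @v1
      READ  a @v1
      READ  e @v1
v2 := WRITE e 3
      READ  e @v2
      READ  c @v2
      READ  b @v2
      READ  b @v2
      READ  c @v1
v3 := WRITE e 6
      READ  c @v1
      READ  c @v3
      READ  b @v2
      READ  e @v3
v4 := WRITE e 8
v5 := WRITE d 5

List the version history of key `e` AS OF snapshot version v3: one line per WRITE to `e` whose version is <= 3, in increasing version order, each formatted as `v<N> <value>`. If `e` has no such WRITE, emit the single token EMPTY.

Scan writes for key=e with version <= 3:
  v1 WRITE d 5 -> skip
  v2 WRITE e 3 -> keep
  v3 WRITE e 6 -> keep
  v4 WRITE e 8 -> drop (> snap)
  v5 WRITE d 5 -> skip
Collected: [(2, 3), (3, 6)]

Answer: v2 3
v3 6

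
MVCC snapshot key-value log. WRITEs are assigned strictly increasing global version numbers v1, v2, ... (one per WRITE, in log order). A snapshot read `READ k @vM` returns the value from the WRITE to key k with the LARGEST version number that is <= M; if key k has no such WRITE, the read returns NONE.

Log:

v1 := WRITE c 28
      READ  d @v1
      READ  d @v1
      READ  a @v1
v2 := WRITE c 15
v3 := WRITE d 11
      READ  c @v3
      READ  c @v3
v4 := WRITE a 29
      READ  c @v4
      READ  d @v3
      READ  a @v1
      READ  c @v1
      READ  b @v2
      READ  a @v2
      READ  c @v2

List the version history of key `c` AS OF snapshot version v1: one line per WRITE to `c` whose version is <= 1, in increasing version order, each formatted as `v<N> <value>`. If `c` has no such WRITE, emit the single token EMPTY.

Scan writes for key=c with version <= 1:
  v1 WRITE c 28 -> keep
  v2 WRITE c 15 -> drop (> snap)
  v3 WRITE d 11 -> skip
  v4 WRITE a 29 -> skip
Collected: [(1, 28)]

Answer: v1 28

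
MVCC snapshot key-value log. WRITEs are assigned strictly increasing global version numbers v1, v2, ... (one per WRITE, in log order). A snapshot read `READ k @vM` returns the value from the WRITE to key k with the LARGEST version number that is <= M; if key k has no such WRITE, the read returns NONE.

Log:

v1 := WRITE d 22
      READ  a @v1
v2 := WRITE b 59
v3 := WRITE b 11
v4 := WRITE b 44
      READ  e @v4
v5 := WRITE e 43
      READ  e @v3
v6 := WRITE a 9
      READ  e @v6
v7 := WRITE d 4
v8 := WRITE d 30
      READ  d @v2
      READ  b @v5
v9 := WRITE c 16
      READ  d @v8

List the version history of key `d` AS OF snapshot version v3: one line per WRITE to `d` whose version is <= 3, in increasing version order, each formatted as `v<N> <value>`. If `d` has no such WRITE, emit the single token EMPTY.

Answer: v1 22

Derivation:
Scan writes for key=d with version <= 3:
  v1 WRITE d 22 -> keep
  v2 WRITE b 59 -> skip
  v3 WRITE b 11 -> skip
  v4 WRITE b 44 -> skip
  v5 WRITE e 43 -> skip
  v6 WRITE a 9 -> skip
  v7 WRITE d 4 -> drop (> snap)
  v8 WRITE d 30 -> drop (> snap)
  v9 WRITE c 16 -> skip
Collected: [(1, 22)]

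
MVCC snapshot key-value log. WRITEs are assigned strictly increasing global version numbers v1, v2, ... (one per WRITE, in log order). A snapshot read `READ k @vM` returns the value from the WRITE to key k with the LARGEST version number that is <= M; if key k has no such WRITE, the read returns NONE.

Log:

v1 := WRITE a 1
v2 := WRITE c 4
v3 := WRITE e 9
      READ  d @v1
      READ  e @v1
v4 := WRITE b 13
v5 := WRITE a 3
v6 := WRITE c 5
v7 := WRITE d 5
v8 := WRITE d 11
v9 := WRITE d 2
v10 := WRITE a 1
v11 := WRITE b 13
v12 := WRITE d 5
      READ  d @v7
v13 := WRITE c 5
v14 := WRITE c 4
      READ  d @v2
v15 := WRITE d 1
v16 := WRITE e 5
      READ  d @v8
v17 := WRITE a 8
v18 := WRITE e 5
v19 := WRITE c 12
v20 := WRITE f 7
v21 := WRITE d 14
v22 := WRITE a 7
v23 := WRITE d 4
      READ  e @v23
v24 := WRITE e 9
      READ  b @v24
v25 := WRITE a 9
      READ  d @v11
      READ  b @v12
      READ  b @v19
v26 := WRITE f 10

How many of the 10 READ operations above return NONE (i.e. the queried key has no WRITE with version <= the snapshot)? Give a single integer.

Answer: 3

Derivation:
v1: WRITE a=1  (a history now [(1, 1)])
v2: WRITE c=4  (c history now [(2, 4)])
v3: WRITE e=9  (e history now [(3, 9)])
READ d @v1: history=[] -> no version <= 1 -> NONE
READ e @v1: history=[(3, 9)] -> no version <= 1 -> NONE
v4: WRITE b=13  (b history now [(4, 13)])
v5: WRITE a=3  (a history now [(1, 1), (5, 3)])
v6: WRITE c=5  (c history now [(2, 4), (6, 5)])
v7: WRITE d=5  (d history now [(7, 5)])
v8: WRITE d=11  (d history now [(7, 5), (8, 11)])
v9: WRITE d=2  (d history now [(7, 5), (8, 11), (9, 2)])
v10: WRITE a=1  (a history now [(1, 1), (5, 3), (10, 1)])
v11: WRITE b=13  (b history now [(4, 13), (11, 13)])
v12: WRITE d=5  (d history now [(7, 5), (8, 11), (9, 2), (12, 5)])
READ d @v7: history=[(7, 5), (8, 11), (9, 2), (12, 5)] -> pick v7 -> 5
v13: WRITE c=5  (c history now [(2, 4), (6, 5), (13, 5)])
v14: WRITE c=4  (c history now [(2, 4), (6, 5), (13, 5), (14, 4)])
READ d @v2: history=[(7, 5), (8, 11), (9, 2), (12, 5)] -> no version <= 2 -> NONE
v15: WRITE d=1  (d history now [(7, 5), (8, 11), (9, 2), (12, 5), (15, 1)])
v16: WRITE e=5  (e history now [(3, 9), (16, 5)])
READ d @v8: history=[(7, 5), (8, 11), (9, 2), (12, 5), (15, 1)] -> pick v8 -> 11
v17: WRITE a=8  (a history now [(1, 1), (5, 3), (10, 1), (17, 8)])
v18: WRITE e=5  (e history now [(3, 9), (16, 5), (18, 5)])
v19: WRITE c=12  (c history now [(2, 4), (6, 5), (13, 5), (14, 4), (19, 12)])
v20: WRITE f=7  (f history now [(20, 7)])
v21: WRITE d=14  (d history now [(7, 5), (8, 11), (9, 2), (12, 5), (15, 1), (21, 14)])
v22: WRITE a=7  (a history now [(1, 1), (5, 3), (10, 1), (17, 8), (22, 7)])
v23: WRITE d=4  (d history now [(7, 5), (8, 11), (9, 2), (12, 5), (15, 1), (21, 14), (23, 4)])
READ e @v23: history=[(3, 9), (16, 5), (18, 5)] -> pick v18 -> 5
v24: WRITE e=9  (e history now [(3, 9), (16, 5), (18, 5), (24, 9)])
READ b @v24: history=[(4, 13), (11, 13)] -> pick v11 -> 13
v25: WRITE a=9  (a history now [(1, 1), (5, 3), (10, 1), (17, 8), (22, 7), (25, 9)])
READ d @v11: history=[(7, 5), (8, 11), (9, 2), (12, 5), (15, 1), (21, 14), (23, 4)] -> pick v9 -> 2
READ b @v12: history=[(4, 13), (11, 13)] -> pick v11 -> 13
READ b @v19: history=[(4, 13), (11, 13)] -> pick v11 -> 13
v26: WRITE f=10  (f history now [(20, 7), (26, 10)])
Read results in order: ['NONE', 'NONE', '5', 'NONE', '11', '5', '13', '2', '13', '13']
NONE count = 3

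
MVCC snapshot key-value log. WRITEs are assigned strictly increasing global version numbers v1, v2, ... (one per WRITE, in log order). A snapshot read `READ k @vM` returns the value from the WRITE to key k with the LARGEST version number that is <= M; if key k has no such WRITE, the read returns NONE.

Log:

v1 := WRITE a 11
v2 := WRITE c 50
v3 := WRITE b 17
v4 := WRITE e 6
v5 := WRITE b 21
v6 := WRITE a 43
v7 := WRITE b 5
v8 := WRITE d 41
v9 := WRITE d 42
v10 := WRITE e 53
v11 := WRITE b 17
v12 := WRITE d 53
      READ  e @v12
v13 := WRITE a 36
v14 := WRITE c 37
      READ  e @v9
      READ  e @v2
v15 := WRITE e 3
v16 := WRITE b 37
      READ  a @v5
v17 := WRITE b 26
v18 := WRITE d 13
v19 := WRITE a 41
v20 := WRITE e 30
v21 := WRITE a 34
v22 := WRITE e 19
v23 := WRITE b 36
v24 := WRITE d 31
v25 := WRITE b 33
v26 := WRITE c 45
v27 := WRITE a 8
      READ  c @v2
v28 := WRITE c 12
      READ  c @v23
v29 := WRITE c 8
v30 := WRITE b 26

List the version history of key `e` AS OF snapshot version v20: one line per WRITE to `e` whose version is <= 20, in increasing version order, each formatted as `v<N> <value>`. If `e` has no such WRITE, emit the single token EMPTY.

Answer: v4 6
v10 53
v15 3
v20 30

Derivation:
Scan writes for key=e with version <= 20:
  v1 WRITE a 11 -> skip
  v2 WRITE c 50 -> skip
  v3 WRITE b 17 -> skip
  v4 WRITE e 6 -> keep
  v5 WRITE b 21 -> skip
  v6 WRITE a 43 -> skip
  v7 WRITE b 5 -> skip
  v8 WRITE d 41 -> skip
  v9 WRITE d 42 -> skip
  v10 WRITE e 53 -> keep
  v11 WRITE b 17 -> skip
  v12 WRITE d 53 -> skip
  v13 WRITE a 36 -> skip
  v14 WRITE c 37 -> skip
  v15 WRITE e 3 -> keep
  v16 WRITE b 37 -> skip
  v17 WRITE b 26 -> skip
  v18 WRITE d 13 -> skip
  v19 WRITE a 41 -> skip
  v20 WRITE e 30 -> keep
  v21 WRITE a 34 -> skip
  v22 WRITE e 19 -> drop (> snap)
  v23 WRITE b 36 -> skip
  v24 WRITE d 31 -> skip
  v25 WRITE b 33 -> skip
  v26 WRITE c 45 -> skip
  v27 WRITE a 8 -> skip
  v28 WRITE c 12 -> skip
  v29 WRITE c 8 -> skip
  v30 WRITE b 26 -> skip
Collected: [(4, 6), (10, 53), (15, 3), (20, 30)]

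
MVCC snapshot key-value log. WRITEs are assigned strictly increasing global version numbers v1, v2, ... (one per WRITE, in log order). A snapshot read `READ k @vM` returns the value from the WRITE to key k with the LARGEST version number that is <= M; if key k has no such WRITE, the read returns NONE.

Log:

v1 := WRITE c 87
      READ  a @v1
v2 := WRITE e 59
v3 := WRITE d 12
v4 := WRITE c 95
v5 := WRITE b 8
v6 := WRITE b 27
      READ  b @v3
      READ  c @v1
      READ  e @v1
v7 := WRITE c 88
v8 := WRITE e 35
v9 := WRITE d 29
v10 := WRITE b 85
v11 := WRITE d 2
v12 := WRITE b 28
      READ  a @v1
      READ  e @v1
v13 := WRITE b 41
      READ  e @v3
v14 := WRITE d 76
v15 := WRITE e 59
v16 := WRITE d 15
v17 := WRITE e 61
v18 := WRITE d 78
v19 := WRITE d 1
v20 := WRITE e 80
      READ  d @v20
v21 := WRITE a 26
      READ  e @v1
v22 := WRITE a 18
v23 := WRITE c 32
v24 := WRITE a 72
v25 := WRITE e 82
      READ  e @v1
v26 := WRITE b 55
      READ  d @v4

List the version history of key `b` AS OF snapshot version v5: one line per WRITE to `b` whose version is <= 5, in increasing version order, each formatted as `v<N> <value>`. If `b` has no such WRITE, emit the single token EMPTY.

Answer: v5 8

Derivation:
Scan writes for key=b with version <= 5:
  v1 WRITE c 87 -> skip
  v2 WRITE e 59 -> skip
  v3 WRITE d 12 -> skip
  v4 WRITE c 95 -> skip
  v5 WRITE b 8 -> keep
  v6 WRITE b 27 -> drop (> snap)
  v7 WRITE c 88 -> skip
  v8 WRITE e 35 -> skip
  v9 WRITE d 29 -> skip
  v10 WRITE b 85 -> drop (> snap)
  v11 WRITE d 2 -> skip
  v12 WRITE b 28 -> drop (> snap)
  v13 WRITE b 41 -> drop (> snap)
  v14 WRITE d 76 -> skip
  v15 WRITE e 59 -> skip
  v16 WRITE d 15 -> skip
  v17 WRITE e 61 -> skip
  v18 WRITE d 78 -> skip
  v19 WRITE d 1 -> skip
  v20 WRITE e 80 -> skip
  v21 WRITE a 26 -> skip
  v22 WRITE a 18 -> skip
  v23 WRITE c 32 -> skip
  v24 WRITE a 72 -> skip
  v25 WRITE e 82 -> skip
  v26 WRITE b 55 -> drop (> snap)
Collected: [(5, 8)]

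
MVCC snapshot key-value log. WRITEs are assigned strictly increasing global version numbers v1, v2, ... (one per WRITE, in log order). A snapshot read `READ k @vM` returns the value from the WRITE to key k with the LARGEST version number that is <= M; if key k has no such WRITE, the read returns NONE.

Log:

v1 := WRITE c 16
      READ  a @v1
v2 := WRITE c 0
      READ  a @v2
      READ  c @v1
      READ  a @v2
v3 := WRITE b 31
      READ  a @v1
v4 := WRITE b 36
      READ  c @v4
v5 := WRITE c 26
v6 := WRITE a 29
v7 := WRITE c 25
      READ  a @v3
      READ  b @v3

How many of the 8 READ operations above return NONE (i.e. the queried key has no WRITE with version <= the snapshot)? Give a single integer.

v1: WRITE c=16  (c history now [(1, 16)])
READ a @v1: history=[] -> no version <= 1 -> NONE
v2: WRITE c=0  (c history now [(1, 16), (2, 0)])
READ a @v2: history=[] -> no version <= 2 -> NONE
READ c @v1: history=[(1, 16), (2, 0)] -> pick v1 -> 16
READ a @v2: history=[] -> no version <= 2 -> NONE
v3: WRITE b=31  (b history now [(3, 31)])
READ a @v1: history=[] -> no version <= 1 -> NONE
v4: WRITE b=36  (b history now [(3, 31), (4, 36)])
READ c @v4: history=[(1, 16), (2, 0)] -> pick v2 -> 0
v5: WRITE c=26  (c history now [(1, 16), (2, 0), (5, 26)])
v6: WRITE a=29  (a history now [(6, 29)])
v7: WRITE c=25  (c history now [(1, 16), (2, 0), (5, 26), (7, 25)])
READ a @v3: history=[(6, 29)] -> no version <= 3 -> NONE
READ b @v3: history=[(3, 31), (4, 36)] -> pick v3 -> 31
Read results in order: ['NONE', 'NONE', '16', 'NONE', 'NONE', '0', 'NONE', '31']
NONE count = 5

Answer: 5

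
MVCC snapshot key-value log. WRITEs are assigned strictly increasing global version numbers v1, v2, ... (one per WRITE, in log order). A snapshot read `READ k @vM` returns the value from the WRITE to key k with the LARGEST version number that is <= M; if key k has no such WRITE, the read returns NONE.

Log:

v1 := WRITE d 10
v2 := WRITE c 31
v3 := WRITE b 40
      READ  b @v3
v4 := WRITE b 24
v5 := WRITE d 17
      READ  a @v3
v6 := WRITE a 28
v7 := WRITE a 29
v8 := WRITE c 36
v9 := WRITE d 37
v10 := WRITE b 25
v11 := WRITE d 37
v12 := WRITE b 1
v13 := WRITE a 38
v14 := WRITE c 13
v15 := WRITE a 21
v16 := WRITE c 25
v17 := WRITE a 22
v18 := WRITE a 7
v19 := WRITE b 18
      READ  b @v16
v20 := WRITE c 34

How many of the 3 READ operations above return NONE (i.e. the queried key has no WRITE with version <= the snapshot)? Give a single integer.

v1: WRITE d=10  (d history now [(1, 10)])
v2: WRITE c=31  (c history now [(2, 31)])
v3: WRITE b=40  (b history now [(3, 40)])
READ b @v3: history=[(3, 40)] -> pick v3 -> 40
v4: WRITE b=24  (b history now [(3, 40), (4, 24)])
v5: WRITE d=17  (d history now [(1, 10), (5, 17)])
READ a @v3: history=[] -> no version <= 3 -> NONE
v6: WRITE a=28  (a history now [(6, 28)])
v7: WRITE a=29  (a history now [(6, 28), (7, 29)])
v8: WRITE c=36  (c history now [(2, 31), (8, 36)])
v9: WRITE d=37  (d history now [(1, 10), (5, 17), (9, 37)])
v10: WRITE b=25  (b history now [(3, 40), (4, 24), (10, 25)])
v11: WRITE d=37  (d history now [(1, 10), (5, 17), (9, 37), (11, 37)])
v12: WRITE b=1  (b history now [(3, 40), (4, 24), (10, 25), (12, 1)])
v13: WRITE a=38  (a history now [(6, 28), (7, 29), (13, 38)])
v14: WRITE c=13  (c history now [(2, 31), (8, 36), (14, 13)])
v15: WRITE a=21  (a history now [(6, 28), (7, 29), (13, 38), (15, 21)])
v16: WRITE c=25  (c history now [(2, 31), (8, 36), (14, 13), (16, 25)])
v17: WRITE a=22  (a history now [(6, 28), (7, 29), (13, 38), (15, 21), (17, 22)])
v18: WRITE a=7  (a history now [(6, 28), (7, 29), (13, 38), (15, 21), (17, 22), (18, 7)])
v19: WRITE b=18  (b history now [(3, 40), (4, 24), (10, 25), (12, 1), (19, 18)])
READ b @v16: history=[(3, 40), (4, 24), (10, 25), (12, 1), (19, 18)] -> pick v12 -> 1
v20: WRITE c=34  (c history now [(2, 31), (8, 36), (14, 13), (16, 25), (20, 34)])
Read results in order: ['40', 'NONE', '1']
NONE count = 1

Answer: 1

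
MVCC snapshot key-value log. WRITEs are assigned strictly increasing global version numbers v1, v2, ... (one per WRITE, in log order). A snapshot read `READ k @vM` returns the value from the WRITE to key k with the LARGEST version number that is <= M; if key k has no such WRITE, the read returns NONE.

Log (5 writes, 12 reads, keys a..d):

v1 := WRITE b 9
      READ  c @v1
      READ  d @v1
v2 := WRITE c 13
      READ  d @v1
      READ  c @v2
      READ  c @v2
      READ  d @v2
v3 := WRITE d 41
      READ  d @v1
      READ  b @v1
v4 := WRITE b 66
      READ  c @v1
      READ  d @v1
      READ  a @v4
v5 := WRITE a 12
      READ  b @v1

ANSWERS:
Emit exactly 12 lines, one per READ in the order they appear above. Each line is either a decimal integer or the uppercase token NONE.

Answer: NONE
NONE
NONE
13
13
NONE
NONE
9
NONE
NONE
NONE
9

Derivation:
v1: WRITE b=9  (b history now [(1, 9)])
READ c @v1: history=[] -> no version <= 1 -> NONE
READ d @v1: history=[] -> no version <= 1 -> NONE
v2: WRITE c=13  (c history now [(2, 13)])
READ d @v1: history=[] -> no version <= 1 -> NONE
READ c @v2: history=[(2, 13)] -> pick v2 -> 13
READ c @v2: history=[(2, 13)] -> pick v2 -> 13
READ d @v2: history=[] -> no version <= 2 -> NONE
v3: WRITE d=41  (d history now [(3, 41)])
READ d @v1: history=[(3, 41)] -> no version <= 1 -> NONE
READ b @v1: history=[(1, 9)] -> pick v1 -> 9
v4: WRITE b=66  (b history now [(1, 9), (4, 66)])
READ c @v1: history=[(2, 13)] -> no version <= 1 -> NONE
READ d @v1: history=[(3, 41)] -> no version <= 1 -> NONE
READ a @v4: history=[] -> no version <= 4 -> NONE
v5: WRITE a=12  (a history now [(5, 12)])
READ b @v1: history=[(1, 9), (4, 66)] -> pick v1 -> 9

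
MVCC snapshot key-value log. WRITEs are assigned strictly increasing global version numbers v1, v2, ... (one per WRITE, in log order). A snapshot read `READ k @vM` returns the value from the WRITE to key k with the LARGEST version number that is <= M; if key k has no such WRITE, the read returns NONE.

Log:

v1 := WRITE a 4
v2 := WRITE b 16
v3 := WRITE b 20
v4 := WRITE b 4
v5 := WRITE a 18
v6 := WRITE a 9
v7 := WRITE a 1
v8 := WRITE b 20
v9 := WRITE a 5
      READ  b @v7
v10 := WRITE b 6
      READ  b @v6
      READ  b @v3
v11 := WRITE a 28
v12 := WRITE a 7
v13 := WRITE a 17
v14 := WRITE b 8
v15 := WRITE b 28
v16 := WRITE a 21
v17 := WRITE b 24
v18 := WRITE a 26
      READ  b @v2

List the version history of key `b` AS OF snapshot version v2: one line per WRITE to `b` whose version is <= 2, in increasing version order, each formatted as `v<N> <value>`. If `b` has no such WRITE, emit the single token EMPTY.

Scan writes for key=b with version <= 2:
  v1 WRITE a 4 -> skip
  v2 WRITE b 16 -> keep
  v3 WRITE b 20 -> drop (> snap)
  v4 WRITE b 4 -> drop (> snap)
  v5 WRITE a 18 -> skip
  v6 WRITE a 9 -> skip
  v7 WRITE a 1 -> skip
  v8 WRITE b 20 -> drop (> snap)
  v9 WRITE a 5 -> skip
  v10 WRITE b 6 -> drop (> snap)
  v11 WRITE a 28 -> skip
  v12 WRITE a 7 -> skip
  v13 WRITE a 17 -> skip
  v14 WRITE b 8 -> drop (> snap)
  v15 WRITE b 28 -> drop (> snap)
  v16 WRITE a 21 -> skip
  v17 WRITE b 24 -> drop (> snap)
  v18 WRITE a 26 -> skip
Collected: [(2, 16)]

Answer: v2 16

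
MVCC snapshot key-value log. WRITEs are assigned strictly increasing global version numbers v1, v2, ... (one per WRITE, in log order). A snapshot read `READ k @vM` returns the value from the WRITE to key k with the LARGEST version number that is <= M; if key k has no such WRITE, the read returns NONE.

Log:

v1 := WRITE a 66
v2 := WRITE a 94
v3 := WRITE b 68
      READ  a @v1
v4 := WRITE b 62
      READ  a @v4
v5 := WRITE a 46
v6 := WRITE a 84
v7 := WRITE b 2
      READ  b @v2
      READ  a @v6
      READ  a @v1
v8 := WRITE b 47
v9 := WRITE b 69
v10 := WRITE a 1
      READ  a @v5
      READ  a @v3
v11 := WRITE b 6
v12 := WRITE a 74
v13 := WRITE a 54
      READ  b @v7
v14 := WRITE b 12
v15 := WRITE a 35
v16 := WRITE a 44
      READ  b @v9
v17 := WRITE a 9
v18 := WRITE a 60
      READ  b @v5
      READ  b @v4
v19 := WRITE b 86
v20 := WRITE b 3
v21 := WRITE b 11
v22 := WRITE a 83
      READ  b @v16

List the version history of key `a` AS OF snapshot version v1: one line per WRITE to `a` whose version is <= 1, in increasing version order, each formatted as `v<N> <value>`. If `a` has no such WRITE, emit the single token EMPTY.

Scan writes for key=a with version <= 1:
  v1 WRITE a 66 -> keep
  v2 WRITE a 94 -> drop (> snap)
  v3 WRITE b 68 -> skip
  v4 WRITE b 62 -> skip
  v5 WRITE a 46 -> drop (> snap)
  v6 WRITE a 84 -> drop (> snap)
  v7 WRITE b 2 -> skip
  v8 WRITE b 47 -> skip
  v9 WRITE b 69 -> skip
  v10 WRITE a 1 -> drop (> snap)
  v11 WRITE b 6 -> skip
  v12 WRITE a 74 -> drop (> snap)
  v13 WRITE a 54 -> drop (> snap)
  v14 WRITE b 12 -> skip
  v15 WRITE a 35 -> drop (> snap)
  v16 WRITE a 44 -> drop (> snap)
  v17 WRITE a 9 -> drop (> snap)
  v18 WRITE a 60 -> drop (> snap)
  v19 WRITE b 86 -> skip
  v20 WRITE b 3 -> skip
  v21 WRITE b 11 -> skip
  v22 WRITE a 83 -> drop (> snap)
Collected: [(1, 66)]

Answer: v1 66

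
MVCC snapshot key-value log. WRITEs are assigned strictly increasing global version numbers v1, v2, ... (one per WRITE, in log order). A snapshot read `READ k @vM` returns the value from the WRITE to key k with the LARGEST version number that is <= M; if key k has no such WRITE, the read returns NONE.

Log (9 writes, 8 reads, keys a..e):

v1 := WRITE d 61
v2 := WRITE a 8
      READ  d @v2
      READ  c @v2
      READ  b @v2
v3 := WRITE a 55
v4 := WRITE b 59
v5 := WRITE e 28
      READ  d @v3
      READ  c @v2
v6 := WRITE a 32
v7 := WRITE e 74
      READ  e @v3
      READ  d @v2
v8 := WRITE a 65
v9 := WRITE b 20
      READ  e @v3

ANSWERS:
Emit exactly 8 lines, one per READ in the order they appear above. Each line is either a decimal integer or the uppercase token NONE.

Answer: 61
NONE
NONE
61
NONE
NONE
61
NONE

Derivation:
v1: WRITE d=61  (d history now [(1, 61)])
v2: WRITE a=8  (a history now [(2, 8)])
READ d @v2: history=[(1, 61)] -> pick v1 -> 61
READ c @v2: history=[] -> no version <= 2 -> NONE
READ b @v2: history=[] -> no version <= 2 -> NONE
v3: WRITE a=55  (a history now [(2, 8), (3, 55)])
v4: WRITE b=59  (b history now [(4, 59)])
v5: WRITE e=28  (e history now [(5, 28)])
READ d @v3: history=[(1, 61)] -> pick v1 -> 61
READ c @v2: history=[] -> no version <= 2 -> NONE
v6: WRITE a=32  (a history now [(2, 8), (3, 55), (6, 32)])
v7: WRITE e=74  (e history now [(5, 28), (7, 74)])
READ e @v3: history=[(5, 28), (7, 74)] -> no version <= 3 -> NONE
READ d @v2: history=[(1, 61)] -> pick v1 -> 61
v8: WRITE a=65  (a history now [(2, 8), (3, 55), (6, 32), (8, 65)])
v9: WRITE b=20  (b history now [(4, 59), (9, 20)])
READ e @v3: history=[(5, 28), (7, 74)] -> no version <= 3 -> NONE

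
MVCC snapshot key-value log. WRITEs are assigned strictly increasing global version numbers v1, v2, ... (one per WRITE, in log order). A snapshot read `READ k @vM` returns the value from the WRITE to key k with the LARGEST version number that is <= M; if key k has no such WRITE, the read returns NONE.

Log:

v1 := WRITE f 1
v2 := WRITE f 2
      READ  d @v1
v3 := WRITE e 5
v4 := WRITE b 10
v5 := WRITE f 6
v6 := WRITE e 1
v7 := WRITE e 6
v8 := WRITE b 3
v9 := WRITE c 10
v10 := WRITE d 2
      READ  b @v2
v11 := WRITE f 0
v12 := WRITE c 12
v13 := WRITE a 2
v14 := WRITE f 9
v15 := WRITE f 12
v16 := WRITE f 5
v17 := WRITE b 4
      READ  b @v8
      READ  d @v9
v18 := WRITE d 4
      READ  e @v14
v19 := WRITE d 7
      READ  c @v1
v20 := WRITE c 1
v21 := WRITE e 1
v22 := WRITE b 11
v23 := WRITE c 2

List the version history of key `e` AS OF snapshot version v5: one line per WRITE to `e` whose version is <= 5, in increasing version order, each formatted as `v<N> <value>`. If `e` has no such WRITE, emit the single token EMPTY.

Answer: v3 5

Derivation:
Scan writes for key=e with version <= 5:
  v1 WRITE f 1 -> skip
  v2 WRITE f 2 -> skip
  v3 WRITE e 5 -> keep
  v4 WRITE b 10 -> skip
  v5 WRITE f 6 -> skip
  v6 WRITE e 1 -> drop (> snap)
  v7 WRITE e 6 -> drop (> snap)
  v8 WRITE b 3 -> skip
  v9 WRITE c 10 -> skip
  v10 WRITE d 2 -> skip
  v11 WRITE f 0 -> skip
  v12 WRITE c 12 -> skip
  v13 WRITE a 2 -> skip
  v14 WRITE f 9 -> skip
  v15 WRITE f 12 -> skip
  v16 WRITE f 5 -> skip
  v17 WRITE b 4 -> skip
  v18 WRITE d 4 -> skip
  v19 WRITE d 7 -> skip
  v20 WRITE c 1 -> skip
  v21 WRITE e 1 -> drop (> snap)
  v22 WRITE b 11 -> skip
  v23 WRITE c 2 -> skip
Collected: [(3, 5)]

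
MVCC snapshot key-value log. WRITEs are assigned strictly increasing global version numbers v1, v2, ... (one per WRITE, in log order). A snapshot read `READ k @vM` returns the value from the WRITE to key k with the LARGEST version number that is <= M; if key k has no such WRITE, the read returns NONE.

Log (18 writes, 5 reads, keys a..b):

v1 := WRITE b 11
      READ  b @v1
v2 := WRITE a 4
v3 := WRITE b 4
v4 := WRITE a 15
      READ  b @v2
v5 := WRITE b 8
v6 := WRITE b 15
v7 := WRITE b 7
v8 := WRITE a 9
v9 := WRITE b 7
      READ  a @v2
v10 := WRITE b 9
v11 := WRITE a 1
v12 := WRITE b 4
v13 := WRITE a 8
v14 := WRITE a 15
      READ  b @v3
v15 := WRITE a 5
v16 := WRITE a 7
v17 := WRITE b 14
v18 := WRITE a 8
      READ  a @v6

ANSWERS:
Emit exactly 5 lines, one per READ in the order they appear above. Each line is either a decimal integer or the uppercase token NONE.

v1: WRITE b=11  (b history now [(1, 11)])
READ b @v1: history=[(1, 11)] -> pick v1 -> 11
v2: WRITE a=4  (a history now [(2, 4)])
v3: WRITE b=4  (b history now [(1, 11), (3, 4)])
v4: WRITE a=15  (a history now [(2, 4), (4, 15)])
READ b @v2: history=[(1, 11), (3, 4)] -> pick v1 -> 11
v5: WRITE b=8  (b history now [(1, 11), (3, 4), (5, 8)])
v6: WRITE b=15  (b history now [(1, 11), (3, 4), (5, 8), (6, 15)])
v7: WRITE b=7  (b history now [(1, 11), (3, 4), (5, 8), (6, 15), (7, 7)])
v8: WRITE a=9  (a history now [(2, 4), (4, 15), (8, 9)])
v9: WRITE b=7  (b history now [(1, 11), (3, 4), (5, 8), (6, 15), (7, 7), (9, 7)])
READ a @v2: history=[(2, 4), (4, 15), (8, 9)] -> pick v2 -> 4
v10: WRITE b=9  (b history now [(1, 11), (3, 4), (5, 8), (6, 15), (7, 7), (9, 7), (10, 9)])
v11: WRITE a=1  (a history now [(2, 4), (4, 15), (8, 9), (11, 1)])
v12: WRITE b=4  (b history now [(1, 11), (3, 4), (5, 8), (6, 15), (7, 7), (9, 7), (10, 9), (12, 4)])
v13: WRITE a=8  (a history now [(2, 4), (4, 15), (8, 9), (11, 1), (13, 8)])
v14: WRITE a=15  (a history now [(2, 4), (4, 15), (8, 9), (11, 1), (13, 8), (14, 15)])
READ b @v3: history=[(1, 11), (3, 4), (5, 8), (6, 15), (7, 7), (9, 7), (10, 9), (12, 4)] -> pick v3 -> 4
v15: WRITE a=5  (a history now [(2, 4), (4, 15), (8, 9), (11, 1), (13, 8), (14, 15), (15, 5)])
v16: WRITE a=7  (a history now [(2, 4), (4, 15), (8, 9), (11, 1), (13, 8), (14, 15), (15, 5), (16, 7)])
v17: WRITE b=14  (b history now [(1, 11), (3, 4), (5, 8), (6, 15), (7, 7), (9, 7), (10, 9), (12, 4), (17, 14)])
v18: WRITE a=8  (a history now [(2, 4), (4, 15), (8, 9), (11, 1), (13, 8), (14, 15), (15, 5), (16, 7), (18, 8)])
READ a @v6: history=[(2, 4), (4, 15), (8, 9), (11, 1), (13, 8), (14, 15), (15, 5), (16, 7), (18, 8)] -> pick v4 -> 15

Answer: 11
11
4
4
15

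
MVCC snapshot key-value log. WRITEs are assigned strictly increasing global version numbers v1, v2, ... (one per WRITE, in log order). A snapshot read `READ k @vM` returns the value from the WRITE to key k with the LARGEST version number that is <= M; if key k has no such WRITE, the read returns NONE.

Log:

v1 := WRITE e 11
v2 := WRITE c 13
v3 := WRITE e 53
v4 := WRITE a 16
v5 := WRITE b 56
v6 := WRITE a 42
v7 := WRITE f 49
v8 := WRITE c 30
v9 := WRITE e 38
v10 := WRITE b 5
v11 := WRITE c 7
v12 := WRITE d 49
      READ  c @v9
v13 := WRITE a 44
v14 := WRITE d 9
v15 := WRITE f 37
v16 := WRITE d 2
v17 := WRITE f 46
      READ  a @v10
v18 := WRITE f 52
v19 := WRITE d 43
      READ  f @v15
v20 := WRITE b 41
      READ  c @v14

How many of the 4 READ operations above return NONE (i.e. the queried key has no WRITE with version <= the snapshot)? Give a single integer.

v1: WRITE e=11  (e history now [(1, 11)])
v2: WRITE c=13  (c history now [(2, 13)])
v3: WRITE e=53  (e history now [(1, 11), (3, 53)])
v4: WRITE a=16  (a history now [(4, 16)])
v5: WRITE b=56  (b history now [(5, 56)])
v6: WRITE a=42  (a history now [(4, 16), (6, 42)])
v7: WRITE f=49  (f history now [(7, 49)])
v8: WRITE c=30  (c history now [(2, 13), (8, 30)])
v9: WRITE e=38  (e history now [(1, 11), (3, 53), (9, 38)])
v10: WRITE b=5  (b history now [(5, 56), (10, 5)])
v11: WRITE c=7  (c history now [(2, 13), (8, 30), (11, 7)])
v12: WRITE d=49  (d history now [(12, 49)])
READ c @v9: history=[(2, 13), (8, 30), (11, 7)] -> pick v8 -> 30
v13: WRITE a=44  (a history now [(4, 16), (6, 42), (13, 44)])
v14: WRITE d=9  (d history now [(12, 49), (14, 9)])
v15: WRITE f=37  (f history now [(7, 49), (15, 37)])
v16: WRITE d=2  (d history now [(12, 49), (14, 9), (16, 2)])
v17: WRITE f=46  (f history now [(7, 49), (15, 37), (17, 46)])
READ a @v10: history=[(4, 16), (6, 42), (13, 44)] -> pick v6 -> 42
v18: WRITE f=52  (f history now [(7, 49), (15, 37), (17, 46), (18, 52)])
v19: WRITE d=43  (d history now [(12, 49), (14, 9), (16, 2), (19, 43)])
READ f @v15: history=[(7, 49), (15, 37), (17, 46), (18, 52)] -> pick v15 -> 37
v20: WRITE b=41  (b history now [(5, 56), (10, 5), (20, 41)])
READ c @v14: history=[(2, 13), (8, 30), (11, 7)] -> pick v11 -> 7
Read results in order: ['30', '42', '37', '7']
NONE count = 0

Answer: 0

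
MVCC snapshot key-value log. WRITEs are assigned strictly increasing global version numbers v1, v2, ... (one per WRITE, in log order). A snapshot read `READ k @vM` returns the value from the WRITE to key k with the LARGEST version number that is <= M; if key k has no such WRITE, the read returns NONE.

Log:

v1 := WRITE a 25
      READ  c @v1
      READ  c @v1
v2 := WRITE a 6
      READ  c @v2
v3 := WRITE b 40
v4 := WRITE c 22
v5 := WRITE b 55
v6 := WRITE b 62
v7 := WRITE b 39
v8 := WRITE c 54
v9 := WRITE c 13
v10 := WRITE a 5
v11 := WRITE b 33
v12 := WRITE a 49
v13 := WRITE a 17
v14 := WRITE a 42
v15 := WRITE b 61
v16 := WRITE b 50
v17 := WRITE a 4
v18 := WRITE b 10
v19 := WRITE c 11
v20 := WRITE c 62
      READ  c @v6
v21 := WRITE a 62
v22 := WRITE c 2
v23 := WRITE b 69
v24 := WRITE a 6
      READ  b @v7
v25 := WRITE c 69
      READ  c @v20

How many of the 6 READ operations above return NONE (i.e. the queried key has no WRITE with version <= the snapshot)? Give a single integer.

Answer: 3

Derivation:
v1: WRITE a=25  (a history now [(1, 25)])
READ c @v1: history=[] -> no version <= 1 -> NONE
READ c @v1: history=[] -> no version <= 1 -> NONE
v2: WRITE a=6  (a history now [(1, 25), (2, 6)])
READ c @v2: history=[] -> no version <= 2 -> NONE
v3: WRITE b=40  (b history now [(3, 40)])
v4: WRITE c=22  (c history now [(4, 22)])
v5: WRITE b=55  (b history now [(3, 40), (5, 55)])
v6: WRITE b=62  (b history now [(3, 40), (5, 55), (6, 62)])
v7: WRITE b=39  (b history now [(3, 40), (5, 55), (6, 62), (7, 39)])
v8: WRITE c=54  (c history now [(4, 22), (8, 54)])
v9: WRITE c=13  (c history now [(4, 22), (8, 54), (9, 13)])
v10: WRITE a=5  (a history now [(1, 25), (2, 6), (10, 5)])
v11: WRITE b=33  (b history now [(3, 40), (5, 55), (6, 62), (7, 39), (11, 33)])
v12: WRITE a=49  (a history now [(1, 25), (2, 6), (10, 5), (12, 49)])
v13: WRITE a=17  (a history now [(1, 25), (2, 6), (10, 5), (12, 49), (13, 17)])
v14: WRITE a=42  (a history now [(1, 25), (2, 6), (10, 5), (12, 49), (13, 17), (14, 42)])
v15: WRITE b=61  (b history now [(3, 40), (5, 55), (6, 62), (7, 39), (11, 33), (15, 61)])
v16: WRITE b=50  (b history now [(3, 40), (5, 55), (6, 62), (7, 39), (11, 33), (15, 61), (16, 50)])
v17: WRITE a=4  (a history now [(1, 25), (2, 6), (10, 5), (12, 49), (13, 17), (14, 42), (17, 4)])
v18: WRITE b=10  (b history now [(3, 40), (5, 55), (6, 62), (7, 39), (11, 33), (15, 61), (16, 50), (18, 10)])
v19: WRITE c=11  (c history now [(4, 22), (8, 54), (9, 13), (19, 11)])
v20: WRITE c=62  (c history now [(4, 22), (8, 54), (9, 13), (19, 11), (20, 62)])
READ c @v6: history=[(4, 22), (8, 54), (9, 13), (19, 11), (20, 62)] -> pick v4 -> 22
v21: WRITE a=62  (a history now [(1, 25), (2, 6), (10, 5), (12, 49), (13, 17), (14, 42), (17, 4), (21, 62)])
v22: WRITE c=2  (c history now [(4, 22), (8, 54), (9, 13), (19, 11), (20, 62), (22, 2)])
v23: WRITE b=69  (b history now [(3, 40), (5, 55), (6, 62), (7, 39), (11, 33), (15, 61), (16, 50), (18, 10), (23, 69)])
v24: WRITE a=6  (a history now [(1, 25), (2, 6), (10, 5), (12, 49), (13, 17), (14, 42), (17, 4), (21, 62), (24, 6)])
READ b @v7: history=[(3, 40), (5, 55), (6, 62), (7, 39), (11, 33), (15, 61), (16, 50), (18, 10), (23, 69)] -> pick v7 -> 39
v25: WRITE c=69  (c history now [(4, 22), (8, 54), (9, 13), (19, 11), (20, 62), (22, 2), (25, 69)])
READ c @v20: history=[(4, 22), (8, 54), (9, 13), (19, 11), (20, 62), (22, 2), (25, 69)] -> pick v20 -> 62
Read results in order: ['NONE', 'NONE', 'NONE', '22', '39', '62']
NONE count = 3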